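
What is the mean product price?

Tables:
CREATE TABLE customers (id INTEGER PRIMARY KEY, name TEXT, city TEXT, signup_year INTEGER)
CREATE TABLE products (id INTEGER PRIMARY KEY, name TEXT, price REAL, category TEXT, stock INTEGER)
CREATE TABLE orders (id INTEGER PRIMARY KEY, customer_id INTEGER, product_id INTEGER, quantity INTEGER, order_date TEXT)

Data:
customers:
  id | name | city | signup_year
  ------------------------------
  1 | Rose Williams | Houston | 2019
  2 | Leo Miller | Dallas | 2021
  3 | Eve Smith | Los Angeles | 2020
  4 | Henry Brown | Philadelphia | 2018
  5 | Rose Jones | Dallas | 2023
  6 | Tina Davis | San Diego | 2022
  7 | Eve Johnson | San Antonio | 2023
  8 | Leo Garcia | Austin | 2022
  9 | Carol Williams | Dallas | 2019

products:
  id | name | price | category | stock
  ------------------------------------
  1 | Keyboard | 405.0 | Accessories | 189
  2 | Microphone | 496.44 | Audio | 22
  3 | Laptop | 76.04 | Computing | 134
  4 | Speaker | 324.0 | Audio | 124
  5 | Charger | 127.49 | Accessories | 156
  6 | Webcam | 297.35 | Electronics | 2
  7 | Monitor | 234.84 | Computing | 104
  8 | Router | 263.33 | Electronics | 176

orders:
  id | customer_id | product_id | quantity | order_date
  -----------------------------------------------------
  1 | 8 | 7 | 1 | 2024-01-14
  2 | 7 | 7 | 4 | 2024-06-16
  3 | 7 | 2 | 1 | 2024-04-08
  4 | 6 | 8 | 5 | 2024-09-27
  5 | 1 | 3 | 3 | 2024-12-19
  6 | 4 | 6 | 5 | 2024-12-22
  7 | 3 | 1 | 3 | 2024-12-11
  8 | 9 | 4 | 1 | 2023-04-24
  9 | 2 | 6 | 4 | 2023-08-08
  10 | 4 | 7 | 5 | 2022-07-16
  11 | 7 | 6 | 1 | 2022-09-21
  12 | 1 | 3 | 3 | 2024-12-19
SELECT AVG(price) FROM products

Execution result:
278.06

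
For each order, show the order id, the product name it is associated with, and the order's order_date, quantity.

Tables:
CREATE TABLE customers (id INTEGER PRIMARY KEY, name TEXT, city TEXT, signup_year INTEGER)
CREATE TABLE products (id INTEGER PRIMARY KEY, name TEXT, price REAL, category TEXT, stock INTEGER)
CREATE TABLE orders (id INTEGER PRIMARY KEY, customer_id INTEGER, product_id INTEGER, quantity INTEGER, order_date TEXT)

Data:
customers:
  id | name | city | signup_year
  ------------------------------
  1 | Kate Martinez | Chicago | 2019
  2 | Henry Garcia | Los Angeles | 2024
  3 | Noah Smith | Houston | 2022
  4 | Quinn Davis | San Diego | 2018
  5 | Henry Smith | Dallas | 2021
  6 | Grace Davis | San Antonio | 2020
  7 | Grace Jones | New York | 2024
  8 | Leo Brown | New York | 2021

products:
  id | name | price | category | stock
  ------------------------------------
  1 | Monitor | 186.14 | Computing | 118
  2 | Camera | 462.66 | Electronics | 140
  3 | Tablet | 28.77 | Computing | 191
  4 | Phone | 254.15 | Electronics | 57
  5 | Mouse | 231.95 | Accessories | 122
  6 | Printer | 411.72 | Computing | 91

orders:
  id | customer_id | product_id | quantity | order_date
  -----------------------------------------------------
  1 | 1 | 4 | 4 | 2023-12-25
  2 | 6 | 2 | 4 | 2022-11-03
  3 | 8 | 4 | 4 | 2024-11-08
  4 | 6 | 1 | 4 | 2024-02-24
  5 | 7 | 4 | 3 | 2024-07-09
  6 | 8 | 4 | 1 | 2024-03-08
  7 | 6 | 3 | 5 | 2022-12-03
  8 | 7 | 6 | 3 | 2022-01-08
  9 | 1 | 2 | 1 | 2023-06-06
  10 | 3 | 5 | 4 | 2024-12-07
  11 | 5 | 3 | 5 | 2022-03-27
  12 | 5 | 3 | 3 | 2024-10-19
SELECT c.id, p.name AS product, c.order_date, c.quantity FROM orders c JOIN products p ON c.product_id = p.id

Execution result:
id | product | order_date | quantity
1 | Phone | 2023-12-25 | 4
2 | Camera | 2022-11-03 | 4
3 | Phone | 2024-11-08 | 4
4 | Monitor | 2024-02-24 | 4
5 | Phone | 2024-07-09 | 3
6 | Phone | 2024-03-08 | 1
7 | Tablet | 2022-12-03 | 5
8 | Printer | 2022-01-08 | 3
9 | Camera | 2023-06-06 | 1
10 | Mouse | 2024-12-07 | 4
11 | Tablet | 2022-03-27 | 5
12 | Tablet | 2024-10-19 | 3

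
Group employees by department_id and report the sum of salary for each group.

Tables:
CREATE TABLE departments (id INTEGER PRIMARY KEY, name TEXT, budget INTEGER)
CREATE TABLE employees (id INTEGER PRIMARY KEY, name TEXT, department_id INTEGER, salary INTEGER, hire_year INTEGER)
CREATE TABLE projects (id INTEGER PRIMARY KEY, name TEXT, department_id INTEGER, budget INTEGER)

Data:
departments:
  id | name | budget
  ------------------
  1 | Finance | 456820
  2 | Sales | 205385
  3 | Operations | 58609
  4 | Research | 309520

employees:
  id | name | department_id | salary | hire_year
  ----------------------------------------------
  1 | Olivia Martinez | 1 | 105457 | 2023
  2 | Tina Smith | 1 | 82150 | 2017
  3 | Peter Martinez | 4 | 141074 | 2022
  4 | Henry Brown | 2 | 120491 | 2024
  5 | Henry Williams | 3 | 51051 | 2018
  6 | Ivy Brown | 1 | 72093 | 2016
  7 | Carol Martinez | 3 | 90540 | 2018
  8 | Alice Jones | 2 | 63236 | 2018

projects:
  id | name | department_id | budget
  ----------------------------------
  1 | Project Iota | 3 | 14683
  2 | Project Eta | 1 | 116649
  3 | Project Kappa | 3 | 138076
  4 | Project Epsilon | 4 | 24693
SELECT department_id, SUM(salary) AS sum_salary FROM employees GROUP BY department_id

Execution result:
department_id | sum_salary
1 | 259700
2 | 183727
3 | 141591
4 | 141074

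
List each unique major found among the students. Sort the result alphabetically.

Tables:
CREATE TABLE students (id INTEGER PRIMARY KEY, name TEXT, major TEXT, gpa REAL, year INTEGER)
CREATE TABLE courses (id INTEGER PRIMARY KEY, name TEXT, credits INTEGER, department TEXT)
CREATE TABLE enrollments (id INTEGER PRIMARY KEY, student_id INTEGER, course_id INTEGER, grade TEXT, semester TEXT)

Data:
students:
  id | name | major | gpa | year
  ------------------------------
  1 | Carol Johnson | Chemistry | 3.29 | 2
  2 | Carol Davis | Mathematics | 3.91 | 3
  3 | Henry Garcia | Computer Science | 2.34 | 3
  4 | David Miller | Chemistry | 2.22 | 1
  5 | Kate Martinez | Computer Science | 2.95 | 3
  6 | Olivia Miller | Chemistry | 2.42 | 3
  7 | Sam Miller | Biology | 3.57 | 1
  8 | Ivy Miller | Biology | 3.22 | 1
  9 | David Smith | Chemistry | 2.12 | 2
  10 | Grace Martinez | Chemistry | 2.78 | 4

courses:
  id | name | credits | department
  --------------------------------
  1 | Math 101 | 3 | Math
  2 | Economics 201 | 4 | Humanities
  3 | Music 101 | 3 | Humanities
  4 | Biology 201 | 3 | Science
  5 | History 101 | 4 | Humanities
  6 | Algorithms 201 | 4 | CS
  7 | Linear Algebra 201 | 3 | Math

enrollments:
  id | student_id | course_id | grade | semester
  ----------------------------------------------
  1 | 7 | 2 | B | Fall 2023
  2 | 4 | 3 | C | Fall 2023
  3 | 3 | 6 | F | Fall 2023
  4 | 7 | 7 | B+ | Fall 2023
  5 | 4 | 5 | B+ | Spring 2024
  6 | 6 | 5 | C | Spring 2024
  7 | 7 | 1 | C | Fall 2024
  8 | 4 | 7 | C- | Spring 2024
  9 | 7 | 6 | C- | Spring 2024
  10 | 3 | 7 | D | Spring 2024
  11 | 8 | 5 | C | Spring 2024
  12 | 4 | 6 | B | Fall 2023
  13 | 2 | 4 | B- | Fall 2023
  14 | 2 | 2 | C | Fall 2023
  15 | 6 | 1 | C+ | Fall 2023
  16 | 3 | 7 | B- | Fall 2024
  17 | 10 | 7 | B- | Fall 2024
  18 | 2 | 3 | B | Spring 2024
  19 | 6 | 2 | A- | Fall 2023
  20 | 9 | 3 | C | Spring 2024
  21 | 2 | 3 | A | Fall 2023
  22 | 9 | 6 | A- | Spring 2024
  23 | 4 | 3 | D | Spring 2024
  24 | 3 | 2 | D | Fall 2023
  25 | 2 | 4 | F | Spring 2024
SELECT DISTINCT major FROM students ORDER BY major

Execution result:
major
Biology
Chemistry
Computer Science
Mathematics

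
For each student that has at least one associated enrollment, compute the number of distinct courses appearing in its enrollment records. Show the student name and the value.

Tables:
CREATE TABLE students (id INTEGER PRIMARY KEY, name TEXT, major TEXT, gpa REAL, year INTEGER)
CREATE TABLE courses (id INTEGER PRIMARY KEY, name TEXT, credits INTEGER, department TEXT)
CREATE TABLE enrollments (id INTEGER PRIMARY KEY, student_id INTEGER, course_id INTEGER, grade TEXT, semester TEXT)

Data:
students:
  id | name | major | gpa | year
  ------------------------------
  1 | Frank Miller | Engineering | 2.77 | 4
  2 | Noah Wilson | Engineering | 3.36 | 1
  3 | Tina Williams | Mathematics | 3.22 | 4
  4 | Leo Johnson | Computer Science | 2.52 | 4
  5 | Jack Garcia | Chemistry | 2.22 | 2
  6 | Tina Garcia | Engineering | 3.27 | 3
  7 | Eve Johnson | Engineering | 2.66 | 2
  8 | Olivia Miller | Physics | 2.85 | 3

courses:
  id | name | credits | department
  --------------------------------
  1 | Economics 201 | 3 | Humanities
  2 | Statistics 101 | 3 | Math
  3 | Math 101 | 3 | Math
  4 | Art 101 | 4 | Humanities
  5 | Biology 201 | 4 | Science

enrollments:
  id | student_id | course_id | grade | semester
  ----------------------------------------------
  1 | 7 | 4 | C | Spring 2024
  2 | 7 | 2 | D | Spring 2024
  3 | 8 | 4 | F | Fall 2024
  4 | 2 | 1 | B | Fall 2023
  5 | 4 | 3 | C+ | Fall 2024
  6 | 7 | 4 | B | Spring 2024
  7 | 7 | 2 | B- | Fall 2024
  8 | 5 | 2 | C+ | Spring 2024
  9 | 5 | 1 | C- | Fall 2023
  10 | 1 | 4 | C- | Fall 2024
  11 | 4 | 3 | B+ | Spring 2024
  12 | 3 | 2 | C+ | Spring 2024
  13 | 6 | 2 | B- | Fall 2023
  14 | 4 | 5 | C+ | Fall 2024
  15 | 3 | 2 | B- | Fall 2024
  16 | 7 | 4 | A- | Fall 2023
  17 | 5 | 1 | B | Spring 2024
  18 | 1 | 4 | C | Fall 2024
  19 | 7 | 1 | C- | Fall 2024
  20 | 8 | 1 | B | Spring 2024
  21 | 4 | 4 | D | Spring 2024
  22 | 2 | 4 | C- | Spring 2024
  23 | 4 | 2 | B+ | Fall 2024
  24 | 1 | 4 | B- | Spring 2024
SELECT p.name, COUNT(DISTINCT c.course_id) AS distinct_course_count FROM enrollments c JOIN students p ON c.student_id = p.id GROUP BY p.id, p.name

Execution result:
name | distinct_course_count
Frank Miller | 1
Noah Wilson | 2
Tina Williams | 1
Leo Johnson | 4
Jack Garcia | 2
Tina Garcia | 1
Eve Johnson | 3
Olivia Miller | 2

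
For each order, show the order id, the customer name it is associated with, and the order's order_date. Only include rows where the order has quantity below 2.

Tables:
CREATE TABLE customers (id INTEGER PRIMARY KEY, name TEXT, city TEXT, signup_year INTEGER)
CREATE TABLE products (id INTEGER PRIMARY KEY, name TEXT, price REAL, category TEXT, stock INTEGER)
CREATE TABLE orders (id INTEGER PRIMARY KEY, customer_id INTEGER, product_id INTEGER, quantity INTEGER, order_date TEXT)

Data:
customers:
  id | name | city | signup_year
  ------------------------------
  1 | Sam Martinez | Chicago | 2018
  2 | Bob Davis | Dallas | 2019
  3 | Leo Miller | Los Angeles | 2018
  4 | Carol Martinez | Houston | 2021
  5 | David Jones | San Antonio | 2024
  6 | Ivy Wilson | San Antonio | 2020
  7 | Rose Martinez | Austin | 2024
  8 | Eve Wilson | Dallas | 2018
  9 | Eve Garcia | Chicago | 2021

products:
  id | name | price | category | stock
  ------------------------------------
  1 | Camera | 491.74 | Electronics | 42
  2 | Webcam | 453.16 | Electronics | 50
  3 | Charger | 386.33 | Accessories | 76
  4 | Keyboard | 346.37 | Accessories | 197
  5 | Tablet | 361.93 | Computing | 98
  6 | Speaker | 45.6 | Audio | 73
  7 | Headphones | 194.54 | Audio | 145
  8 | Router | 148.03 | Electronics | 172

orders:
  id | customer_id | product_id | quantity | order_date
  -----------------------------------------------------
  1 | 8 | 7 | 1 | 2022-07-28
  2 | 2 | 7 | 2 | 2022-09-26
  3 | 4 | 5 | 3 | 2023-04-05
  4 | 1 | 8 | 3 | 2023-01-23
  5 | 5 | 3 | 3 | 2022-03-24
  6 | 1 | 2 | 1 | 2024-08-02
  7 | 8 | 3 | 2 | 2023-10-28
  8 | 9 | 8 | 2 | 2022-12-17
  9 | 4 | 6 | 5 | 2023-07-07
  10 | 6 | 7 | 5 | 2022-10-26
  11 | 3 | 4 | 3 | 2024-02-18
SELECT c.id, p.name AS customer, c.order_date FROM orders c JOIN customers p ON c.customer_id = p.id WHERE c.quantity < 2

Execution result:
id | customer | order_date
1 | Eve Wilson | 2022-07-28
6 | Sam Martinez | 2024-08-02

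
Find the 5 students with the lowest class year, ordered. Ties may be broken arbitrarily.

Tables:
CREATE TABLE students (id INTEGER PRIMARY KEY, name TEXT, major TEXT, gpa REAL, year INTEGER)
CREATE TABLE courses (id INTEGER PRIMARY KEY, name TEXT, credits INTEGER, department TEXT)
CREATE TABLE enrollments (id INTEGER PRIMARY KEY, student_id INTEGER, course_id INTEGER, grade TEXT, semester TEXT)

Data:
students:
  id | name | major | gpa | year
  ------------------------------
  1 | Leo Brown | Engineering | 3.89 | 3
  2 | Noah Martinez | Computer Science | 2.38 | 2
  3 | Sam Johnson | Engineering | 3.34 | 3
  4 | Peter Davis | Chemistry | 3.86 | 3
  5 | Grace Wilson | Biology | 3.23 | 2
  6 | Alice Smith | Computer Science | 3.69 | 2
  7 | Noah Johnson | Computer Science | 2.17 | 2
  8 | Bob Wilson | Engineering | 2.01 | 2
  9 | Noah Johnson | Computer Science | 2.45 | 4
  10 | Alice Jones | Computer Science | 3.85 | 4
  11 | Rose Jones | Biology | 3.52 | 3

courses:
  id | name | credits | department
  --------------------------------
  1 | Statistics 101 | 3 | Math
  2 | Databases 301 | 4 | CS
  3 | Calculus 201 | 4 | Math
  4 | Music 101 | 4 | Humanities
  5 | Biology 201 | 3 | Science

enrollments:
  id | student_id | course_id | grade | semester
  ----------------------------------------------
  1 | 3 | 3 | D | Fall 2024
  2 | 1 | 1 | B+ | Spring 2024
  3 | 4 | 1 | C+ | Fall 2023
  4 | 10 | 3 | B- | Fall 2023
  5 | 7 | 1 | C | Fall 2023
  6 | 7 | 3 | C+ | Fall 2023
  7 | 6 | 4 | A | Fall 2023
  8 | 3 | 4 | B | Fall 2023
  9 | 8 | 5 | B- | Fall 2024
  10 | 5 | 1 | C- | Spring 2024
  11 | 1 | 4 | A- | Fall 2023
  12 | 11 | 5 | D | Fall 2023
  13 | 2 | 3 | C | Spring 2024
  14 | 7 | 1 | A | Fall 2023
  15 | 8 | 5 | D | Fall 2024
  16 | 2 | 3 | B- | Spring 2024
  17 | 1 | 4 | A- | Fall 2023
SELECT name, year FROM students ORDER BY year ASC LIMIT 5

Execution result:
name | year
Noah Martinez | 2
Grace Wilson | 2
Alice Smith | 2
Noah Johnson | 2
Bob Wilson | 2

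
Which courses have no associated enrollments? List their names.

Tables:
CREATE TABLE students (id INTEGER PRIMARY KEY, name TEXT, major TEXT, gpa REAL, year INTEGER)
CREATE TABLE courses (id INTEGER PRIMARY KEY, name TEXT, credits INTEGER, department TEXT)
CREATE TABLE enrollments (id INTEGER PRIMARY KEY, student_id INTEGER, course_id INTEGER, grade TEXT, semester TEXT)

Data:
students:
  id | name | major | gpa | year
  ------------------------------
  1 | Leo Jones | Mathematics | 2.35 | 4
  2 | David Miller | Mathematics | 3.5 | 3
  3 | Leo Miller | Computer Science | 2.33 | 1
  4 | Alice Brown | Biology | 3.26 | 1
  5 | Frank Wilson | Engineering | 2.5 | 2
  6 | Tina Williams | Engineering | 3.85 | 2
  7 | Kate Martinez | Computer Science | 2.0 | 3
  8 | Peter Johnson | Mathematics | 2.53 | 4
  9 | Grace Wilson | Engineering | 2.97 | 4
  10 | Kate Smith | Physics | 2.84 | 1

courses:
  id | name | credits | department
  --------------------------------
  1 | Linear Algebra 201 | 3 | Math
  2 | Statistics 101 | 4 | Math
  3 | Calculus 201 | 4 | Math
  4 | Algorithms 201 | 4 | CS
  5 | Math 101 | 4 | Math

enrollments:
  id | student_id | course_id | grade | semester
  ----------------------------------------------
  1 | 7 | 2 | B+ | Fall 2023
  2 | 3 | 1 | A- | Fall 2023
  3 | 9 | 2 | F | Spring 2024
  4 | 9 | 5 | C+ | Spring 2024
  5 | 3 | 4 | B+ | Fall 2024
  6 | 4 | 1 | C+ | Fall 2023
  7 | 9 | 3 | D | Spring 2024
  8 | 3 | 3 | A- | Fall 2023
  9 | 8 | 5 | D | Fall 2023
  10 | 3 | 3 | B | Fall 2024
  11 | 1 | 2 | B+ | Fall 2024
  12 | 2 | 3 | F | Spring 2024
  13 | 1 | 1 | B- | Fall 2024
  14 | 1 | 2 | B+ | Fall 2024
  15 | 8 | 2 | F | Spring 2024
SELECT p.name FROM courses p LEFT JOIN enrollments c ON c.course_id = p.id WHERE c.id IS NULL

Execution result:
(no rows)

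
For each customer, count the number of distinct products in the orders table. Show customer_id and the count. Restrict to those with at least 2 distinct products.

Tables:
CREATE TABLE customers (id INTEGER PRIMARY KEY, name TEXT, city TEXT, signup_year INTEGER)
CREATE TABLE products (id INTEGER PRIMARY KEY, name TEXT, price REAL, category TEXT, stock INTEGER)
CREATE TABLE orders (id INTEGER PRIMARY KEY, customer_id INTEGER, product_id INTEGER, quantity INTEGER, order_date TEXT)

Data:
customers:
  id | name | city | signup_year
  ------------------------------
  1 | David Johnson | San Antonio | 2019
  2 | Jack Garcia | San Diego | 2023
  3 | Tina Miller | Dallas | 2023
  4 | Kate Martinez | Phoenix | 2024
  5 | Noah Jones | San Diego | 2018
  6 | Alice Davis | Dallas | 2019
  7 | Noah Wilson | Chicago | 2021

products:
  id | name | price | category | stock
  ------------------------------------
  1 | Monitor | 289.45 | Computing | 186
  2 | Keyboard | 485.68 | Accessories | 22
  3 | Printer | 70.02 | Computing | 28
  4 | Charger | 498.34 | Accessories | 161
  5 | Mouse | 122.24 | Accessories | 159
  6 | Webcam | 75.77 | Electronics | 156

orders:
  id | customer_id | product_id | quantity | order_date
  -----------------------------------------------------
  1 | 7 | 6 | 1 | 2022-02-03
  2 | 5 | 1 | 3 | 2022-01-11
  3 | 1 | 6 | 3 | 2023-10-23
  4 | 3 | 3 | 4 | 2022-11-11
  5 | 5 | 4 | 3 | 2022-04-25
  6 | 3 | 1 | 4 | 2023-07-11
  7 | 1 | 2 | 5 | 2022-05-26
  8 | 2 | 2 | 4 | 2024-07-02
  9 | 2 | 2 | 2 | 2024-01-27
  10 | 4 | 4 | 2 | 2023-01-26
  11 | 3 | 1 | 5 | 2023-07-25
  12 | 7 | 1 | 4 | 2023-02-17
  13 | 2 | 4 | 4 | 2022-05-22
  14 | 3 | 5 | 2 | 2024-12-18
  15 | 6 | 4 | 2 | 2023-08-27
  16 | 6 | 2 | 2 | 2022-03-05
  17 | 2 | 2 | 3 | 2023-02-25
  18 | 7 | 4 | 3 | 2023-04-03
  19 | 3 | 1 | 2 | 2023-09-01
SELECT customer_id, COUNT(DISTINCT product_id) AS distinct_product_count FROM orders GROUP BY customer_id HAVING COUNT(DISTINCT product_id) >= 2

Execution result:
customer_id | distinct_product_count
1 | 2
2 | 2
3 | 3
5 | 2
6 | 2
7 | 3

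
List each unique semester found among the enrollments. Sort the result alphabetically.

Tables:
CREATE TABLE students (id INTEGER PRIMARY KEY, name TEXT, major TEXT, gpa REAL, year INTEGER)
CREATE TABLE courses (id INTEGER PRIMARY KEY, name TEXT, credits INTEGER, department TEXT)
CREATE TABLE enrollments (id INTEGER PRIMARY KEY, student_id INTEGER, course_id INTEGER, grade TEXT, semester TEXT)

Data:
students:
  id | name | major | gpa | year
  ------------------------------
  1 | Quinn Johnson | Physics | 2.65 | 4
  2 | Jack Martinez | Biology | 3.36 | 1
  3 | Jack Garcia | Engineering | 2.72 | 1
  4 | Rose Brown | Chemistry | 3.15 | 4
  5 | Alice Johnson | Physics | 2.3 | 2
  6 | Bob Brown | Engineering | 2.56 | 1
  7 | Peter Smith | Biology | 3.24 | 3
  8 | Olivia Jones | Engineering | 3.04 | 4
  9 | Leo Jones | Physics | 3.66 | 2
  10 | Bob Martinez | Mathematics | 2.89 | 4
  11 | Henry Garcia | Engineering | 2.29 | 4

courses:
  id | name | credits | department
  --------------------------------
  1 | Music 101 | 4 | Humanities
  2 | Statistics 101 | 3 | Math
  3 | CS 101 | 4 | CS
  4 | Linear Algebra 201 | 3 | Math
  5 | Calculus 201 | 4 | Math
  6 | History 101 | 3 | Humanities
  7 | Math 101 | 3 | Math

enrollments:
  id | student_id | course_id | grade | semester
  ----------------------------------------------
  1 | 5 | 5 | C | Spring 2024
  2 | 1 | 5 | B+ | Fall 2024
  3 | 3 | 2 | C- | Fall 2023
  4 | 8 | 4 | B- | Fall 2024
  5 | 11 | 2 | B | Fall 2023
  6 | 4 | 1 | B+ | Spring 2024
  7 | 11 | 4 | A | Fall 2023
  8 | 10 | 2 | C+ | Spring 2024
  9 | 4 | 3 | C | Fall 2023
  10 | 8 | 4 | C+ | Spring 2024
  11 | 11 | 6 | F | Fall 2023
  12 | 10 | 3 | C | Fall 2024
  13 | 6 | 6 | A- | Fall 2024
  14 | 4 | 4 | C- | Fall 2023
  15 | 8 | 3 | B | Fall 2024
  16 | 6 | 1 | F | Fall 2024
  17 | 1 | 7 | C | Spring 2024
SELECT DISTINCT semester FROM enrollments ORDER BY semester

Execution result:
semester
Fall 2023
Fall 2024
Spring 2024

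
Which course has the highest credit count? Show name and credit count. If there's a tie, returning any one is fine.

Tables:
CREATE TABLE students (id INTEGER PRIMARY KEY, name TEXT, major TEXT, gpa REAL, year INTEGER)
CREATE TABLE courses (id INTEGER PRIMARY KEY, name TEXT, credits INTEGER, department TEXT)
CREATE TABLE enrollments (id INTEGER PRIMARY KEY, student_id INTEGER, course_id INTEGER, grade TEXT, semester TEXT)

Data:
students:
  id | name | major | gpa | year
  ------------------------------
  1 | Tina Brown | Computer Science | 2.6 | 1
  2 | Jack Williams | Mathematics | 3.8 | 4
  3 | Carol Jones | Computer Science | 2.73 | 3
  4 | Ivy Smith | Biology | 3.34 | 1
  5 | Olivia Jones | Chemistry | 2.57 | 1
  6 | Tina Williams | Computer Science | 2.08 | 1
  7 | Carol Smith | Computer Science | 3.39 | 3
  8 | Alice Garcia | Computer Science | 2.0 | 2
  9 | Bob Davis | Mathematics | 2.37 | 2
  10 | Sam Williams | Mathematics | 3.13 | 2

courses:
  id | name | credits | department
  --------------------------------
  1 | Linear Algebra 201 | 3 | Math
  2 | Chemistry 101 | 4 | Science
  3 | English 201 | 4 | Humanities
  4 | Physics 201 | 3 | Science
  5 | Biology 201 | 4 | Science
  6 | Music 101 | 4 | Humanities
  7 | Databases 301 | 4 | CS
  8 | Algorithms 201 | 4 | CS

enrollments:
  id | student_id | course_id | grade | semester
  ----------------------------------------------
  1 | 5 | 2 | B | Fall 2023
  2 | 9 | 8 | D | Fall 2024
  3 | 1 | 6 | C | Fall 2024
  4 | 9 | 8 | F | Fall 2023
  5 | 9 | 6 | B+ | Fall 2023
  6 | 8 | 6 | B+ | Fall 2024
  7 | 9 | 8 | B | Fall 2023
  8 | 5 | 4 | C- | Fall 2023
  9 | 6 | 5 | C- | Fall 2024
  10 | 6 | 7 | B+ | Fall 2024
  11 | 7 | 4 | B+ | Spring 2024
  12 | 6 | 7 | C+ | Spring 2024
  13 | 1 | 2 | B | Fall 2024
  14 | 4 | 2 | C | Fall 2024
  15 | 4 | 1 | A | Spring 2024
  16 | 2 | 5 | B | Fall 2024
SELECT name, credits FROM courses ORDER BY credits DESC LIMIT 1

Execution result:
name | credits
Chemistry 101 | 4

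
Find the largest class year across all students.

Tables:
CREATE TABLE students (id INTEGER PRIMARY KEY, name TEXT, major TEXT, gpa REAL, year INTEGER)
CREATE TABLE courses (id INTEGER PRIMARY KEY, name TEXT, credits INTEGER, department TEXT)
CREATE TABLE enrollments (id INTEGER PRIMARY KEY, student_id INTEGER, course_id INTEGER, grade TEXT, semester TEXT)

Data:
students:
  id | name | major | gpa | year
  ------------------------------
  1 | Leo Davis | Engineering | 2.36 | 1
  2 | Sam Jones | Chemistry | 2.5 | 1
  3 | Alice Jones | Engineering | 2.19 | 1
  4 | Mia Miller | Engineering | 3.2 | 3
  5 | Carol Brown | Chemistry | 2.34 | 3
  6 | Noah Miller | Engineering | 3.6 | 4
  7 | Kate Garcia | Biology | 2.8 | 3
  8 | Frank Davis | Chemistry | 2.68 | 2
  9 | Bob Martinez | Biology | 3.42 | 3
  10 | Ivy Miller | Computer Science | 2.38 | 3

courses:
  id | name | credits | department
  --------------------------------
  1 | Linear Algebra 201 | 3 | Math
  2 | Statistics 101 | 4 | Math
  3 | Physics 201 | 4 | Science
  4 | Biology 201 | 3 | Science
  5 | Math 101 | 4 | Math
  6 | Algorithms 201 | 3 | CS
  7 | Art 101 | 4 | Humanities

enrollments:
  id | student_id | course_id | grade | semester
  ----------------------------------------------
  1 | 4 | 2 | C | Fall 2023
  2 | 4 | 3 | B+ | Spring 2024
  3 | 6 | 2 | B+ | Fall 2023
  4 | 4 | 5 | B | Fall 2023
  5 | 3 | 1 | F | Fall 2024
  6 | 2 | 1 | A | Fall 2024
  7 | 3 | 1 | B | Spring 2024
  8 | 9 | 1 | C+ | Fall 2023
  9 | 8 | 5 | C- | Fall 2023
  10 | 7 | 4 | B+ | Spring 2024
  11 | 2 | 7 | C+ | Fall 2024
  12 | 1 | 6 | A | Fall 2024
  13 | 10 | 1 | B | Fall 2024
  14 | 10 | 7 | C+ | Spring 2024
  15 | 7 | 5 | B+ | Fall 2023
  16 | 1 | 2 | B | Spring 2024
SELECT MAX(year) FROM students

Execution result:
4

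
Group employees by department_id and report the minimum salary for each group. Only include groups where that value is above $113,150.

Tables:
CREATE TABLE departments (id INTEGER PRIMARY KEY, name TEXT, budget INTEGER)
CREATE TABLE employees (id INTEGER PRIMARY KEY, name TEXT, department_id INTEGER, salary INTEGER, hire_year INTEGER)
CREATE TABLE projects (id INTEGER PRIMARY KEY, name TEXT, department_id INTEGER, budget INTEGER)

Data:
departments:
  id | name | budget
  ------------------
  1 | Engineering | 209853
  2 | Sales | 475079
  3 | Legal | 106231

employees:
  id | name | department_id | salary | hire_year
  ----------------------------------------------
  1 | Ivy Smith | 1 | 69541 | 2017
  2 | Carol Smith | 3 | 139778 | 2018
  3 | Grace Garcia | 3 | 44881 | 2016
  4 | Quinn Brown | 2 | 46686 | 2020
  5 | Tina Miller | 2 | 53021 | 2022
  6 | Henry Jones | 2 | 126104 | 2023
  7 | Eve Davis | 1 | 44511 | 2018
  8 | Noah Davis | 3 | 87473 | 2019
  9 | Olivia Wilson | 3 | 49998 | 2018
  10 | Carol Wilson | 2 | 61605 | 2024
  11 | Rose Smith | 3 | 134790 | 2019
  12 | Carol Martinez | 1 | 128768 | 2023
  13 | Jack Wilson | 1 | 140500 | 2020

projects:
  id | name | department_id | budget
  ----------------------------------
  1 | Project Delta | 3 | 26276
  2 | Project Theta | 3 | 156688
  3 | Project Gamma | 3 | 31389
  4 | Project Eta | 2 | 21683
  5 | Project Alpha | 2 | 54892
SELECT department_id, MIN(salary) AS min_salary FROM employees GROUP BY department_id HAVING MIN(salary) > 113150

Execution result:
(no rows)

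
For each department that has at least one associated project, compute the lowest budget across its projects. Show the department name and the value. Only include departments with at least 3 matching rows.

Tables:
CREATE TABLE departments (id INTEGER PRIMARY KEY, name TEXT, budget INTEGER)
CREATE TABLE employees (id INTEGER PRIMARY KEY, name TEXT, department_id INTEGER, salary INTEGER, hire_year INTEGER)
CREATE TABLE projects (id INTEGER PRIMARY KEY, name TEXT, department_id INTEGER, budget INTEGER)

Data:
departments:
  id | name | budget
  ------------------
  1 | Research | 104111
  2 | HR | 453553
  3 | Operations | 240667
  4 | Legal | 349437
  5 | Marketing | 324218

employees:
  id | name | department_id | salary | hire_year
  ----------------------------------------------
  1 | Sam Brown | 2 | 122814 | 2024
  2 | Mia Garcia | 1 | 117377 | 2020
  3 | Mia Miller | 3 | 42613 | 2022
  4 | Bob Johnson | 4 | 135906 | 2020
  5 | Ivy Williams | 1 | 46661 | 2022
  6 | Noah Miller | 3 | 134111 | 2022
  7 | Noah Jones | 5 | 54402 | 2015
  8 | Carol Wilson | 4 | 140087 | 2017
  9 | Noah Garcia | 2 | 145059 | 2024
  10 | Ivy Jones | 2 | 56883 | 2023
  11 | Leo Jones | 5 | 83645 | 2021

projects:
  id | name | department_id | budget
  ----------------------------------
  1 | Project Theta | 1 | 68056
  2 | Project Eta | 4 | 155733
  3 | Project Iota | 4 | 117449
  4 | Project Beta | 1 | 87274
SELECT p.name, MIN(c.budget) AS min_budget FROM projects c JOIN departments p ON c.department_id = p.id GROUP BY p.id, p.name HAVING COUNT(*) >= 3

Execution result:
(no rows)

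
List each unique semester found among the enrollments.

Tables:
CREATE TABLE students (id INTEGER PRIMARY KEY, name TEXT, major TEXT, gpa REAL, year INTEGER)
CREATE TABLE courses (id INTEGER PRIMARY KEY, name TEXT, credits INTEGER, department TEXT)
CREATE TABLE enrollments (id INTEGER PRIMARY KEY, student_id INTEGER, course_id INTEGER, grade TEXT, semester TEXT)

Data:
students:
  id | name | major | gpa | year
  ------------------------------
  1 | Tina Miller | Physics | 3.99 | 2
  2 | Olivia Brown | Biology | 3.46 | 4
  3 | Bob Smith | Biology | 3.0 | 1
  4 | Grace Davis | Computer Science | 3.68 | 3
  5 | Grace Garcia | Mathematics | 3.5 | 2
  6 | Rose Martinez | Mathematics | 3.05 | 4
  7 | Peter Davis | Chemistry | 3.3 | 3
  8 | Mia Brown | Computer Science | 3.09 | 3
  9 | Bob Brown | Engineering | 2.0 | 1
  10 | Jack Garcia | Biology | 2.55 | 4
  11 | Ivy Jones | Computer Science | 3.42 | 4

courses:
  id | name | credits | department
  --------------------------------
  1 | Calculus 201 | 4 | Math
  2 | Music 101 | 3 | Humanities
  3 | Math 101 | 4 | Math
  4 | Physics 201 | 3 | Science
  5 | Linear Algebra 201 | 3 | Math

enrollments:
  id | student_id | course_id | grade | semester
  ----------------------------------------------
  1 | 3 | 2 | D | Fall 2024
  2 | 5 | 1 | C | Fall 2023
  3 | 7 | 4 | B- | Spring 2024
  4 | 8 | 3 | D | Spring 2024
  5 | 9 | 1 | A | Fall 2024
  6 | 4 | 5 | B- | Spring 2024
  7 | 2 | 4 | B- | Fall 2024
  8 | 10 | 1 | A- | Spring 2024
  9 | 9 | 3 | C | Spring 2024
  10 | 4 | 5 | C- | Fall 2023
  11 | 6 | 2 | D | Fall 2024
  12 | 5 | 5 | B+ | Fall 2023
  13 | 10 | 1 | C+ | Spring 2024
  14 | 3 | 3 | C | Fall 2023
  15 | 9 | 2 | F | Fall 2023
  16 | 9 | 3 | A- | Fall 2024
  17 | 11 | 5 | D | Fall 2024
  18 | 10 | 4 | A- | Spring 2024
SELECT DISTINCT semester FROM enrollments

Execution result:
semester
Fall 2024
Fall 2023
Spring 2024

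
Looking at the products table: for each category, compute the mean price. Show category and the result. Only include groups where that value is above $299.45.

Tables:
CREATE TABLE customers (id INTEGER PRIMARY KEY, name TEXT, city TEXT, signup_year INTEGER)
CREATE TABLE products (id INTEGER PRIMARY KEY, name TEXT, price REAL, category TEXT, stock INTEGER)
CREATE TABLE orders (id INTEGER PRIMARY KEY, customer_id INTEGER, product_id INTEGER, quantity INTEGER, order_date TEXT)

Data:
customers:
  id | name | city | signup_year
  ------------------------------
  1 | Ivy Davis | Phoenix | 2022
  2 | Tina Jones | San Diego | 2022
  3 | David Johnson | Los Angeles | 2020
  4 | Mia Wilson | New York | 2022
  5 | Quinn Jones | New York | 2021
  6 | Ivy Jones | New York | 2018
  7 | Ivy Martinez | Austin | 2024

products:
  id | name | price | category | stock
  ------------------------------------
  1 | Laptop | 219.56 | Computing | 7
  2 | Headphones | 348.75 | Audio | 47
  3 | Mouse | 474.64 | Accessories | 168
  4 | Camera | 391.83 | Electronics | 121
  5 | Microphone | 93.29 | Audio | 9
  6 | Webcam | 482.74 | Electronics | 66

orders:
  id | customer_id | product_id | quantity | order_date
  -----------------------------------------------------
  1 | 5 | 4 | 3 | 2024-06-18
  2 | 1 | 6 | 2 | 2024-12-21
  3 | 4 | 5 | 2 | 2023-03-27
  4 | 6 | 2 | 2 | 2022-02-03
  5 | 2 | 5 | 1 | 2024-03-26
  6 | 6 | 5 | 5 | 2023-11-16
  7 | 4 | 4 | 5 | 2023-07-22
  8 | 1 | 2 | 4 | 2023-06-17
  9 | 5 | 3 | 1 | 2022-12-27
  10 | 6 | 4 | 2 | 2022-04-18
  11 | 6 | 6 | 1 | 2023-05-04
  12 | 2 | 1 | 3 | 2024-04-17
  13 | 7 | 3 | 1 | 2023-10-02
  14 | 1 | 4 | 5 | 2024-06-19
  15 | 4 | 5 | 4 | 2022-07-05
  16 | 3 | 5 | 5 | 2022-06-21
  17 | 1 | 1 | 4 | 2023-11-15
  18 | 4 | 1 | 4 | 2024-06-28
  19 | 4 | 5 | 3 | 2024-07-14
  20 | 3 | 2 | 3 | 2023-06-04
SELECT category, AVG(price) AS avg_price FROM products GROUP BY category HAVING AVG(price) > 299.45

Execution result:
category | avg_price
Accessories | 474.64
Electronics | 437.29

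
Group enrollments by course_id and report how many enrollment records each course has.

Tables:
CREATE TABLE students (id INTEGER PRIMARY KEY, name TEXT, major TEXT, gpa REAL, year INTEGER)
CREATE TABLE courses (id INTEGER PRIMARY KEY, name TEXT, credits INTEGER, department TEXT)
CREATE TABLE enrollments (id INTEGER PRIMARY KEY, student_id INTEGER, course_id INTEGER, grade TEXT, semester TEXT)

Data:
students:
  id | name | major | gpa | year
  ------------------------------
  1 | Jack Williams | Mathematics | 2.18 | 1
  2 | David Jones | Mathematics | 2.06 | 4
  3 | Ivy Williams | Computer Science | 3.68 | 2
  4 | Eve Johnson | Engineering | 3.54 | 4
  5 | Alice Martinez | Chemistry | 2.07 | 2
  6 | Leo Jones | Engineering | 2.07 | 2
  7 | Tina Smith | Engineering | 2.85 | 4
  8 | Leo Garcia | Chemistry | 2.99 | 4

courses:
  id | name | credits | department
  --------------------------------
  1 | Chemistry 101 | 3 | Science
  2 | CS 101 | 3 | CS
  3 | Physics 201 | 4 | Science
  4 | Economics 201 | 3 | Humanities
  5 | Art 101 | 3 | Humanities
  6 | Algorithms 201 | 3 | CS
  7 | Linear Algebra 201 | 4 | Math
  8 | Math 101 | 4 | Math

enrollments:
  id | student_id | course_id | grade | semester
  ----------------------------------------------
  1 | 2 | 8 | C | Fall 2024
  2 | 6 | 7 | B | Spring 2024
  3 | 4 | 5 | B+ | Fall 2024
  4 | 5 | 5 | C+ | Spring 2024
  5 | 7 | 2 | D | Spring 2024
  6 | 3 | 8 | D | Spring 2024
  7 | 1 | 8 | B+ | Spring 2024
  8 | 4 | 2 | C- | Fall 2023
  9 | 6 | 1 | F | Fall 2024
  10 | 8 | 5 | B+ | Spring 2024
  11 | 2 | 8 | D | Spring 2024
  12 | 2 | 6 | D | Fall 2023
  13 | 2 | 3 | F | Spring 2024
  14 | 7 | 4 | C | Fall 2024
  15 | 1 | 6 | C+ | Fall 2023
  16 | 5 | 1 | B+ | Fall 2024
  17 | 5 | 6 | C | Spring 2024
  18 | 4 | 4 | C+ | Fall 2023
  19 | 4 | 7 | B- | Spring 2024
SELECT course_id, COUNT(*) AS enrollment_count FROM enrollments GROUP BY course_id

Execution result:
course_id | enrollment_count
1 | 2
2 | 2
3 | 1
4 | 2
5 | 3
6 | 3
7 | 2
8 | 4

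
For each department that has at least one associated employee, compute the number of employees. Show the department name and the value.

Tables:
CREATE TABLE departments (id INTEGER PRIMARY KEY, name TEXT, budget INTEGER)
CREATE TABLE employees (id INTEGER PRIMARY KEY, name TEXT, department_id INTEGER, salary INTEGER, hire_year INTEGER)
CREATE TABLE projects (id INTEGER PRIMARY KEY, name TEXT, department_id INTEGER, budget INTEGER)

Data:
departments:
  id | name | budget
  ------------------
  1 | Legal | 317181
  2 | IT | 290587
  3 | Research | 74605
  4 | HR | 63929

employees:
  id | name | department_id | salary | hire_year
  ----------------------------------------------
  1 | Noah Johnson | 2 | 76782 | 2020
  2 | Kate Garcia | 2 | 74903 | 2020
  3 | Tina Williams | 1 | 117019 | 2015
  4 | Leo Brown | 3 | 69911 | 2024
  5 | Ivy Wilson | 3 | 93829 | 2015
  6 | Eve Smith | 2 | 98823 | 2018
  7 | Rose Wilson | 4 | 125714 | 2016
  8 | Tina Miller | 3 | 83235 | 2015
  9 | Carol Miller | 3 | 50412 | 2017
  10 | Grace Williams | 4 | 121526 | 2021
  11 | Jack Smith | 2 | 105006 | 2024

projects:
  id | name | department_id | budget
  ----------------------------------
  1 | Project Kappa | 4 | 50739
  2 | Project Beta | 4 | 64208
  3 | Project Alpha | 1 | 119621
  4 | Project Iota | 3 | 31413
SELECT p.name, COUNT(*) AS n FROM employees c JOIN departments p ON c.department_id = p.id GROUP BY p.id, p.name

Execution result:
name | n
Legal | 1
IT | 4
Research | 4
HR | 2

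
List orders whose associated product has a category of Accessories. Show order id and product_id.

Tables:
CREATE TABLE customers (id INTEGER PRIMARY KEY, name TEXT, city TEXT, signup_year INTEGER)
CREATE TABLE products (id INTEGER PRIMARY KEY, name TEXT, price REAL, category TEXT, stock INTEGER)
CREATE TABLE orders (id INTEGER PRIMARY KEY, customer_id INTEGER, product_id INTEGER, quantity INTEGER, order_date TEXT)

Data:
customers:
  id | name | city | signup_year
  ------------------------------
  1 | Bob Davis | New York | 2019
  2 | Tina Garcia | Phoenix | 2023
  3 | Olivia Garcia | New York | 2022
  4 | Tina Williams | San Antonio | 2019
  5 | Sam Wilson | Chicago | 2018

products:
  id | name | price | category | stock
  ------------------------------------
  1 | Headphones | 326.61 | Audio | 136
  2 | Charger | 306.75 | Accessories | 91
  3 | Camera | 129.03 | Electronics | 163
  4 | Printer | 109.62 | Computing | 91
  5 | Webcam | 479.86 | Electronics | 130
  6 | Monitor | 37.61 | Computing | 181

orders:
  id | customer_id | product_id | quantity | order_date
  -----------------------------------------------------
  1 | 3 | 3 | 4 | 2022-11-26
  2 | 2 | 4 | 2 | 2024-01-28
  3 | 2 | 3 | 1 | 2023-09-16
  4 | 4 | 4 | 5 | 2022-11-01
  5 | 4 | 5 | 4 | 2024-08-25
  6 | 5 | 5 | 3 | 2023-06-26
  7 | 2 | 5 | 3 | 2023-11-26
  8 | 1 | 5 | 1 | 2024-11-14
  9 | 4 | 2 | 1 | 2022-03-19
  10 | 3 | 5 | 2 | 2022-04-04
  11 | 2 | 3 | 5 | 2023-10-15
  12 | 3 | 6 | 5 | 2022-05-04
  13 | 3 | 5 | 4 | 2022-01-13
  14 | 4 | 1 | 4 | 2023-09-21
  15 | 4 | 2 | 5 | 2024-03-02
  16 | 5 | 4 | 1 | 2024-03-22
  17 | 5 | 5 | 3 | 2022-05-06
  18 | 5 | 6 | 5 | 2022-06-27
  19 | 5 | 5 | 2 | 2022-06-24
SELECT id, product_id FROM orders WHERE product_id IN (SELECT id FROM products WHERE category = 'Accessories')

Execution result:
id | product_id
9 | 2
15 | 2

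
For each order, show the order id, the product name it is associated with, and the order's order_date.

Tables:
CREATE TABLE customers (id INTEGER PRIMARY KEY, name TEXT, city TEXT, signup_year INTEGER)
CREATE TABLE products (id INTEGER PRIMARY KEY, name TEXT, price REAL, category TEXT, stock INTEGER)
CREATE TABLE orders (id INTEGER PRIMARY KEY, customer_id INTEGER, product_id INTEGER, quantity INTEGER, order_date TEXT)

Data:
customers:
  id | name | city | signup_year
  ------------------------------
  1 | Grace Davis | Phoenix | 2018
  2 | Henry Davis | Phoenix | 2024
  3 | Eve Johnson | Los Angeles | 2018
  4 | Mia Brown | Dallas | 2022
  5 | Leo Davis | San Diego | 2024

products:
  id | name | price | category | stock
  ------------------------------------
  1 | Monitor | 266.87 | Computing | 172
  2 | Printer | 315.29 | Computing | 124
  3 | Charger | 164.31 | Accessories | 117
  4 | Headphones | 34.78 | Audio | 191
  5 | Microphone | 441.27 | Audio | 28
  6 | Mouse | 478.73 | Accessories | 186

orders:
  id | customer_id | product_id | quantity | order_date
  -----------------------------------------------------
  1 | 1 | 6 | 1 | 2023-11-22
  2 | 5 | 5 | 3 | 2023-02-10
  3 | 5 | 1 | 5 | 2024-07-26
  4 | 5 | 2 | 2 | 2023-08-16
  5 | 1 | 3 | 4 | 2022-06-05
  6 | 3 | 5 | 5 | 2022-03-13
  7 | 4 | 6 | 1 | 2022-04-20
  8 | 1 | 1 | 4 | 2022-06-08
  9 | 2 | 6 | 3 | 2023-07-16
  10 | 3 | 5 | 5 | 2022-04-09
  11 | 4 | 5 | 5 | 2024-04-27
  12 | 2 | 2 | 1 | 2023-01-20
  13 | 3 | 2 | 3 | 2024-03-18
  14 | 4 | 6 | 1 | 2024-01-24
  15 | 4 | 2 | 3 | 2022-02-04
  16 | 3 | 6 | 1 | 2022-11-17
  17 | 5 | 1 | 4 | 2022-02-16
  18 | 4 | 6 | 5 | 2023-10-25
SELECT c.id, p.name AS product, c.order_date FROM orders c JOIN products p ON c.product_id = p.id

Execution result:
id | product | order_date
1 | Mouse | 2023-11-22
2 | Microphone | 2023-02-10
3 | Monitor | 2024-07-26
4 | Printer | 2023-08-16
5 | Charger | 2022-06-05
6 | Microphone | 2022-03-13
7 | Mouse | 2022-04-20
8 | Monitor | 2022-06-08
9 | Mouse | 2023-07-16
10 | Microphone | 2022-04-09
11 | Microphone | 2024-04-27
12 | Printer | 2023-01-20
13 | Printer | 2024-03-18
14 | Mouse | 2024-01-24
15 | Printer | 2022-02-04
16 | Mouse | 2022-11-17
17 | Monitor | 2022-02-16
18 | Mouse | 2023-10-25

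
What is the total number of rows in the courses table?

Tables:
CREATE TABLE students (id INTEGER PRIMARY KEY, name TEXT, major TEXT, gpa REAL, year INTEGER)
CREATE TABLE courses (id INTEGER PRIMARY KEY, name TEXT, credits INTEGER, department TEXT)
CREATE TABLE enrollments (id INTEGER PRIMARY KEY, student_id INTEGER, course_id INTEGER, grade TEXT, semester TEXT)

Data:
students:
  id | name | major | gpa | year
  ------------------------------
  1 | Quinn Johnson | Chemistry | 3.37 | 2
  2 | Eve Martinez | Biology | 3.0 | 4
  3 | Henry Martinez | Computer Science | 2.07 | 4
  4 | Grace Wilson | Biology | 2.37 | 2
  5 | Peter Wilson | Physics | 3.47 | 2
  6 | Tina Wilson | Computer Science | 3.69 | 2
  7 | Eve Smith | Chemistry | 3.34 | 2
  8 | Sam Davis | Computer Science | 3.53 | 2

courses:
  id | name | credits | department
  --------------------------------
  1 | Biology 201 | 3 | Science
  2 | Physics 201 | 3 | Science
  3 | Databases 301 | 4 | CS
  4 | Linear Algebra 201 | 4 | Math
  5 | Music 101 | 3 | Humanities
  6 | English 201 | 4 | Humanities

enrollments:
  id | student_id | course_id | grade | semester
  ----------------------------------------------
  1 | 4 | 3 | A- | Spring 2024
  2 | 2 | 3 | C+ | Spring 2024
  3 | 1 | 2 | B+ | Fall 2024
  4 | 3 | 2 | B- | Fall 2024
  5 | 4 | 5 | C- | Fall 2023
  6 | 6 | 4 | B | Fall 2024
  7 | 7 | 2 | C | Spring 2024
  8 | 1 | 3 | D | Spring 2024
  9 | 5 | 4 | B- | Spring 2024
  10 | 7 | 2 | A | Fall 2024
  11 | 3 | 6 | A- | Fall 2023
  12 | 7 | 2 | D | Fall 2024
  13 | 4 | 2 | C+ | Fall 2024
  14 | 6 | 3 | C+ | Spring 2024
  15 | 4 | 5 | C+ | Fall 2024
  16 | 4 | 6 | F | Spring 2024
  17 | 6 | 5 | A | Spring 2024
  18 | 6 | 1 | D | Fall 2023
SELECT COUNT(*) FROM courses

Execution result:
6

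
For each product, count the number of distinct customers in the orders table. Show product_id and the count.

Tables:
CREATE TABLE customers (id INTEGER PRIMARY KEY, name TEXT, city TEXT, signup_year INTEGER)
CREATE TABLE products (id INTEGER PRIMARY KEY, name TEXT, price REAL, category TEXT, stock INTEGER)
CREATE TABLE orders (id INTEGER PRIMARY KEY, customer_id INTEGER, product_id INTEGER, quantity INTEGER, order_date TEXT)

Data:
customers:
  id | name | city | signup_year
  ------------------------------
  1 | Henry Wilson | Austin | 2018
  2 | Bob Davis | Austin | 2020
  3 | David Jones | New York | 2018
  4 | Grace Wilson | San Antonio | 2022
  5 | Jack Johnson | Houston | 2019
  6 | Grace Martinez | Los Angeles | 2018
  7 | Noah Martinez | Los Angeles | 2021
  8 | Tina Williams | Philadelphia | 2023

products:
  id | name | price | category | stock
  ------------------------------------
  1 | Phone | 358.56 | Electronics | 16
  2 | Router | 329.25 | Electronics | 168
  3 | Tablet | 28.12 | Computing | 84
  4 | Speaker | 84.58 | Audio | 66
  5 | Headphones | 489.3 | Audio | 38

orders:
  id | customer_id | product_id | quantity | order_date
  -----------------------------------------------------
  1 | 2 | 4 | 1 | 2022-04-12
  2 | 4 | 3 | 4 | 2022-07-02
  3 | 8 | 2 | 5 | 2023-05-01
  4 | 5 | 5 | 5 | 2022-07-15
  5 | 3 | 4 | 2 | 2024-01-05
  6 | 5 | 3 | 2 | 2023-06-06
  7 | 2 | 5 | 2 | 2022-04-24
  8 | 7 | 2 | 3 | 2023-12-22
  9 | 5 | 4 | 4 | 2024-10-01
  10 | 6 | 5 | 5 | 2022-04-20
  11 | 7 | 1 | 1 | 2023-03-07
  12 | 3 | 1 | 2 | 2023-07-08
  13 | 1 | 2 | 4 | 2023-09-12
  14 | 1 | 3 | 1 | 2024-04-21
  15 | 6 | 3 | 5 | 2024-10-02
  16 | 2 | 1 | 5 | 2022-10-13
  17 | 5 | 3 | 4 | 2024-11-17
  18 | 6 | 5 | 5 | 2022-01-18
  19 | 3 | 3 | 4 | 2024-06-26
SELECT product_id, COUNT(DISTINCT customer_id) AS distinct_customer_count FROM orders GROUP BY product_id

Execution result:
product_id | distinct_customer_count
1 | 3
2 | 3
3 | 5
4 | 3
5 | 3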